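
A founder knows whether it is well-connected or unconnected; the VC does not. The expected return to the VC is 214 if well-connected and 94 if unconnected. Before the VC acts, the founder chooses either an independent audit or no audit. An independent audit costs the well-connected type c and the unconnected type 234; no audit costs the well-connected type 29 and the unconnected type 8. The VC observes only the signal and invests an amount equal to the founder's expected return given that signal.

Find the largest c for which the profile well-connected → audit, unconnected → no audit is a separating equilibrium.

Under separation: audit → well-connected (pays 214); no audit → unconnected (pays 94).
Unconnected: 94 − 8 = 86 ≥ 214 − 234 = -20. Holds regardless of c. ✓
Well-connected: 214 − c ≥ 94 − 29, so c ≤ 214 − 65 = 149.

149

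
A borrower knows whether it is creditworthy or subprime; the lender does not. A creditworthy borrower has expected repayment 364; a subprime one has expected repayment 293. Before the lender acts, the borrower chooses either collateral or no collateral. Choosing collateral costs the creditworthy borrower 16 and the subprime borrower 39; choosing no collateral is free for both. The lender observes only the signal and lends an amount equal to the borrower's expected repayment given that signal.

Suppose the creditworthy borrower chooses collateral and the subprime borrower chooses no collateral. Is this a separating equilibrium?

No

Under separation the lender infers type exactly: collateral → creditworthy (pays 364), no collateral → subprime (pays 293).
Creditworthy: collateral gives 364 − 16 = 348; no collateral gives 293 − 0 = 293. No deviation. ✓
Subprime: no collateral gives 293 − 0 = 293; collateral gives 364 − 39 = 325. Would deviate. ✗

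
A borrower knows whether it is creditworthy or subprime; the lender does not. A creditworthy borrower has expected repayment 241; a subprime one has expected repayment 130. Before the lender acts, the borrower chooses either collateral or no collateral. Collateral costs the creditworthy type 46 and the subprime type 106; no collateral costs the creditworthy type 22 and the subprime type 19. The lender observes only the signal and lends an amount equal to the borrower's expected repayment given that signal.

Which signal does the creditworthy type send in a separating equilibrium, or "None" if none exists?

None

Try creditworthy → collateral, subprime → no collateral:
  If types separate, collateral earns payment 241 and no collateral earns 130.
  Creditworthy: collateral gives 241 − 46 = 195; no collateral gives 130 − 22 = 108. No deviation. ✓
  Subprime: no collateral gives 130 − 19 = 111; collateral gives 241 − 106 = 135. Would deviate. ✗
Try creditworthy → no collateral, subprime → collateral:
  If types separate, no collateral earns payment 241 and collateral earns 130.
  Creditworthy: no collateral gives 241 − 22 = 219; collateral gives 130 − 46 = 84. No deviation. ✓
  Subprime: collateral gives 130 − 106 = 24; no collateral gives 241 − 19 = 222. Would deviate. ✗
Neither assignment is incentive-compatible.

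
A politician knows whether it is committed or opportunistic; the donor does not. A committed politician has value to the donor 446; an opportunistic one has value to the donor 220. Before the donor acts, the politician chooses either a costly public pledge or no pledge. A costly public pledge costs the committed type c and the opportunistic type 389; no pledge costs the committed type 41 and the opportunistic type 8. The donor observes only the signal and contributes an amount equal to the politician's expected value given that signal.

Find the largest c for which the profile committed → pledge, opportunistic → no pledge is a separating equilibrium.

Under separation: pledge → committed (pays 446); no pledge → opportunistic (pays 220).
Opportunistic: 220 − 8 = 212 ≥ 446 − 389 = 57. Holds regardless of c. ✓
Committed: 446 − c ≥ 220 − 41, so c ≤ 446 − 179 = 267.

267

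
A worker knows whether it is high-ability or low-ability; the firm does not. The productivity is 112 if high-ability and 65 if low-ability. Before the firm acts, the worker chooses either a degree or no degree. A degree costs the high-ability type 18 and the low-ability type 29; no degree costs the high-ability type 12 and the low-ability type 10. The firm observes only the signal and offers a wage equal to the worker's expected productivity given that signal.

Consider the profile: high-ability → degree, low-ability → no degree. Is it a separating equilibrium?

Under separation the firm infers type exactly: degree → high-ability (pays 112), no degree → low-ability (pays 65).
High-ability: degree gives 112 − 18 = 94; no degree gives 65 − 12 = 53. No deviation. ✓
Low-ability: no degree gives 65 − 10 = 55; degree gives 112 − 29 = 83. Would deviate. ✗

No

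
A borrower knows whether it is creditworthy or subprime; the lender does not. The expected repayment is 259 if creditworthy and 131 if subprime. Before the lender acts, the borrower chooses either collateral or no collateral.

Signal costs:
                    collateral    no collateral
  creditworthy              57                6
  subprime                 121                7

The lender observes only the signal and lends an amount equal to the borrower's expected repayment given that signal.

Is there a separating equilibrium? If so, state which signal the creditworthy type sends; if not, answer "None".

Try creditworthy → collateral, subprime → no collateral:
  Under separation the lender infers type exactly: collateral → creditworthy (pays 259), no collateral → subprime (pays 131).
  Creditworthy: collateral gives 259 − 57 = 202; no collateral gives 131 − 6 = 125. No deviation. ✓
  Subprime: no collateral gives 131 − 7 = 124; collateral gives 259 − 121 = 138. Would deviate. ✗
Try creditworthy → no collateral, subprime → collateral:
  Under separation the lender infers type exactly: no collateral → creditworthy (pays 259), collateral → subprime (pays 131).
  Creditworthy: no collateral gives 259 − 6 = 253; collateral gives 131 − 57 = 74. No deviation. ✓
  Subprime: collateral gives 131 − 121 = 10; no collateral gives 259 − 7 = 252. Would deviate. ✗
Neither assignment is incentive-compatible.

None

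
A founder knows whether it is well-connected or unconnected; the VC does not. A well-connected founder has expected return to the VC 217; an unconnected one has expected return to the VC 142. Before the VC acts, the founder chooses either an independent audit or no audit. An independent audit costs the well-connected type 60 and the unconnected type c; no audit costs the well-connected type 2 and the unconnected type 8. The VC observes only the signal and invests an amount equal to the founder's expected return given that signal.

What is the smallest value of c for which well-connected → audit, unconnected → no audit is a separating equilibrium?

Under separation: audit → well-connected (pays 217); no audit → unconnected (pays 142).
Well-connected: 217 − 60 = 157 ≥ 142 − 2 = 140. Holds regardless of c. ✓
Unconnected: 142 − 8 ≥ 217 − c, so c ≥ 217 − 134 = 83.

83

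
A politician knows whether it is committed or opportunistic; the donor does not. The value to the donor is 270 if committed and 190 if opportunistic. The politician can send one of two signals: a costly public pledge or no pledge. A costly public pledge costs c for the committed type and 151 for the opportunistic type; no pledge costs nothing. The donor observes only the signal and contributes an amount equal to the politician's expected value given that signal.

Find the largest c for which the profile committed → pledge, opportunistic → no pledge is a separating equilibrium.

Under separation: pledge → committed (pays 270); no pledge → opportunistic (pays 190).
Opportunistic: 190 − 0 = 190 ≥ 270 − 151 = 119. Holds regardless of c. ✓
Committed: 270 − c ≥ 190 − 0, so c ≤ 270 − 190 = 80.

80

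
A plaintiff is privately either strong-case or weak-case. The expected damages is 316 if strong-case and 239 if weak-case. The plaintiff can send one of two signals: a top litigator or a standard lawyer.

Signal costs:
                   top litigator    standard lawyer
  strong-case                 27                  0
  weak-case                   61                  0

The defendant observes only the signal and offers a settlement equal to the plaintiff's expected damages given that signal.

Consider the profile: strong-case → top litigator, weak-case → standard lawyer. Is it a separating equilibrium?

Under separation the defendant infers type exactly: top litigator → strong-case (pays 316), standard lawyer → weak-case (pays 239).
Strong-case: top litigator gives 316 − 27 = 289; standard lawyer gives 239 − 0 = 239. No deviation. ✓
Weak-case: standard lawyer gives 239 − 0 = 239; top litigator gives 316 − 61 = 255. Would deviate. ✗

No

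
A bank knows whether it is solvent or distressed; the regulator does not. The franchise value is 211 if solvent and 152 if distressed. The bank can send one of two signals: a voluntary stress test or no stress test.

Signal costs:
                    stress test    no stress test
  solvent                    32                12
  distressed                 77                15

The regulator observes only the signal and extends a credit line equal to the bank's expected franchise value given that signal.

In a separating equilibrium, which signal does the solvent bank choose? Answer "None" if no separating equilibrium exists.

stress test

Try solvent → stress test, distressed → no stress test:
  Under separation the regulator infers type exactly: stress test → solvent (pays 211), no stress test → distressed (pays 152).
  Solvent: stress test gives 211 − 32 = 179; no stress test gives 152 − 12 = 140. No deviation. ✓
  Distressed: no stress test gives 152 − 15 = 137; stress test gives 211 − 77 = 134. No deviation. ✓
Both hold — the solvent type sends stress test.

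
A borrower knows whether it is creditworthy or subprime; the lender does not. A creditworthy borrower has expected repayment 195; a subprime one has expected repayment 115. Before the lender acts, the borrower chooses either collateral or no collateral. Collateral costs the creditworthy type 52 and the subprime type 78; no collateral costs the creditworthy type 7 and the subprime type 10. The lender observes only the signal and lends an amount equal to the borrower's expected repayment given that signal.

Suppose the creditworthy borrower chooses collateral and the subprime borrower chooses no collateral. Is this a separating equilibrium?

If types separate, collateral earns payment 195 and no collateral earns 115.
Creditworthy: collateral gives 195 − 52 = 143; no collateral gives 115 − 7 = 108. No deviation. ✓
Subprime: no collateral gives 115 − 10 = 105; collateral gives 195 − 78 = 117. Would deviate. ✗

No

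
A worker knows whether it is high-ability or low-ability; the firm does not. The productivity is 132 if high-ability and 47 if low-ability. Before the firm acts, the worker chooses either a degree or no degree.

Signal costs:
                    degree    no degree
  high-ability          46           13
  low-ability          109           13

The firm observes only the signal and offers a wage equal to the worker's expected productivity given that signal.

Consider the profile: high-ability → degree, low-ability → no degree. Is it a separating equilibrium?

If types separate, degree earns payment 132 and no degree earns 47.
High-ability: degree gives 132 − 46 = 86; no degree gives 47 − 13 = 34. No deviation. ✓
Low-ability: no degree gives 47 − 13 = 34; degree gives 132 − 109 = 23. No deviation. ✓
Both incentive constraints hold.

Yes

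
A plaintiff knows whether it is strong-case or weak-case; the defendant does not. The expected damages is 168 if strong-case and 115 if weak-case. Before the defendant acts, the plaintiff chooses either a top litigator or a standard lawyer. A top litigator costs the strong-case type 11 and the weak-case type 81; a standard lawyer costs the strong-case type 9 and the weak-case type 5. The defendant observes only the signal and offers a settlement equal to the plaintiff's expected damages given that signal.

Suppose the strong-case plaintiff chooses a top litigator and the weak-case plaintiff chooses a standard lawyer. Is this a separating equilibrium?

If types separate, top litigator earns payment 168 and standard lawyer earns 115.
Strong-case: top litigator gives 168 − 11 = 157; standard lawyer gives 115 − 9 = 106. No deviation. ✓
Weak-case: standard lawyer gives 115 − 5 = 110; top litigator gives 168 − 81 = 87. No deviation. ✓
Neither type gains from mimicking the other.

Yes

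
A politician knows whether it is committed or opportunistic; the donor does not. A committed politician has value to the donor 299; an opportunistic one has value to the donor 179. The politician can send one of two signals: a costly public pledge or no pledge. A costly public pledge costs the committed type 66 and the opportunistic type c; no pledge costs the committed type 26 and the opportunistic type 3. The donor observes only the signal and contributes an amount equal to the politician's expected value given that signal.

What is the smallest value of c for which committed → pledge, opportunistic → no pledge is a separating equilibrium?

123

Under separation: pledge → committed (pays 299); no pledge → opportunistic (pays 179).
Committed: 299 − 66 = 233 ≥ 179 − 26 = 153. Holds regardless of c. ✓
Opportunistic: 179 − 3 ≥ 299 − c, so c ≥ 299 − 176 = 123.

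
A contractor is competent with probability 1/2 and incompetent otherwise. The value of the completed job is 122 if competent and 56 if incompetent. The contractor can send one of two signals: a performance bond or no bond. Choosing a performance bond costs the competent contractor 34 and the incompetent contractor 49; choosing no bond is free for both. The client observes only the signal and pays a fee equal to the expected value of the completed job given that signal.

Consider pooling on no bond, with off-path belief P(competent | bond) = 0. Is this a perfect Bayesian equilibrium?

Yes

On the equilibrium path (no bond) the client holds the prior 1/2 and pays 1/2·122 + 1/2·56 = 89. Off-path (bond) belief 0 gives 0·122 + 1·56 = 56.
Competent: no bond gives 89 − 0 = 89; bond gives 56 − 34 = 22. Stays. ✓
Incompetent: no bond gives 89 − 0 = 89; bond gives 56 − 49 = 7. Stays. ✓
Beliefs are Bayes-consistent on-path and both types best-respond.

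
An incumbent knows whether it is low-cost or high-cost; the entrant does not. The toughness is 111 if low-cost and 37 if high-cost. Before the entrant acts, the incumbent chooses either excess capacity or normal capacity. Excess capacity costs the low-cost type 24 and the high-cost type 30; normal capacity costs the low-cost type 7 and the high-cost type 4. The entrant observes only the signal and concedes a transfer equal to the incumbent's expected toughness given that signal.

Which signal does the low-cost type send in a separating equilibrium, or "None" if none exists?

None

Try low-cost → excess capacity, high-cost → normal capacity:
  If types separate, excess capacity earns payment 111 and normal capacity earns 37.
  Low-cost: excess capacity gives 111 − 24 = 87; normal capacity gives 37 − 7 = 30. No deviation. ✓
  High-cost: normal capacity gives 37 − 4 = 33; excess capacity gives 111 − 30 = 81. Would deviate. ✗
Try low-cost → normal capacity, high-cost → excess capacity:
  If types separate, normal capacity earns payment 111 and excess capacity earns 37.
  Low-cost: normal capacity gives 111 − 7 = 104; excess capacity gives 37 − 24 = 13. No deviation. ✓
  High-cost: excess capacity gives 37 − 30 = 7; normal capacity gives 111 − 4 = 107. Would deviate. ✗
Neither assignment is incentive-compatible.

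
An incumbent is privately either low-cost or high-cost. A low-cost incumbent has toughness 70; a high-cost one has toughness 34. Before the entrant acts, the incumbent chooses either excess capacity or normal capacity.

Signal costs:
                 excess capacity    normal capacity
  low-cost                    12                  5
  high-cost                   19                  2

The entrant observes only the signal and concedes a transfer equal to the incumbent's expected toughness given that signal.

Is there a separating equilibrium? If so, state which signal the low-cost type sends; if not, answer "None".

Try low-cost → excess capacity, high-cost → normal capacity:
  Under separation the entrant infers type exactly: excess capacity → low-cost (pays 70), normal capacity → high-cost (pays 34).
  Low-cost: excess capacity gives 70 − 12 = 58; normal capacity gives 34 − 5 = 29. No deviation. ✓
  High-cost: normal capacity gives 34 − 2 = 32; excess capacity gives 70 − 19 = 51. Would deviate. ✗
Try low-cost → normal capacity, high-cost → excess capacity:
  Under separation the entrant infers type exactly: normal capacity → low-cost (pays 70), excess capacity → high-cost (pays 34).
  Low-cost: normal capacity gives 70 − 5 = 65; excess capacity gives 34 − 12 = 22. No deviation. ✓
  High-cost: excess capacity gives 34 − 19 = 15; normal capacity gives 70 − 2 = 68. Would deviate. ✗
Neither assignment is incentive-compatible.

None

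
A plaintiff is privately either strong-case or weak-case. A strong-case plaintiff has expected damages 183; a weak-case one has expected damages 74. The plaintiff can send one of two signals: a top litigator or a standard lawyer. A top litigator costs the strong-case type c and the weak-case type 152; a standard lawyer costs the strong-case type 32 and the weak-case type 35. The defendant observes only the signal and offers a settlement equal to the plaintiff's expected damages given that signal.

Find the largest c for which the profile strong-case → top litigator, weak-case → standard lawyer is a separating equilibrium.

141

Under separation: top litigator → strong-case (pays 183); standard lawyer → weak-case (pays 74).
Weak-case: 74 − 35 = 39 ≥ 183 − 152 = 31. Holds regardless of c. ✓
Strong-case: 183 − c ≥ 74 − 32, so c ≤ 183 − 42 = 141.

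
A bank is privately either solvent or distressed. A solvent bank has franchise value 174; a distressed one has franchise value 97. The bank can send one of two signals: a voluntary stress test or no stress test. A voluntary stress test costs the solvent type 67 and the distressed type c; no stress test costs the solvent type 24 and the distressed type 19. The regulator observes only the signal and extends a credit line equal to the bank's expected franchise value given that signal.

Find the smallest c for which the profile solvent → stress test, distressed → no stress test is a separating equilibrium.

96

Under separation: stress test → solvent (pays 174); no stress test → distressed (pays 97).
Solvent: 174 − 67 = 107 ≥ 97 − 24 = 73. Holds regardless of c. ✓
Distressed: 97 − 19 ≥ 174 − c, so c ≥ 174 − 78 = 96.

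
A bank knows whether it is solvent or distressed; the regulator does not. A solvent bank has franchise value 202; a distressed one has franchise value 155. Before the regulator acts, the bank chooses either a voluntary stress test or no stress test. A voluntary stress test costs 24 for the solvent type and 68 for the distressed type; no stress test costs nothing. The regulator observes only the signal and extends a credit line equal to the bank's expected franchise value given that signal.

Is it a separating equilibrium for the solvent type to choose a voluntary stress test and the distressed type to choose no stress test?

Yes

If types separate, stress test earns payment 202 and no stress test earns 155.
Solvent: stress test gives 202 − 24 = 178; no stress test gives 155 − 0 = 155. No deviation. ✓
Distressed: no stress test gives 155 − 0 = 155; stress test gives 202 − 68 = 134. No deviation. ✓
Neither type gains from mimicking the other.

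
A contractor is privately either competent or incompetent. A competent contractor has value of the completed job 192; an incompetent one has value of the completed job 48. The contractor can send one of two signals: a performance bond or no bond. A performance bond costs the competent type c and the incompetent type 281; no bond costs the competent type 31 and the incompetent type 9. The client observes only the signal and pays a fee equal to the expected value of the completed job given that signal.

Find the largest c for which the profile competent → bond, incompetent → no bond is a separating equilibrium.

Under separation: bond → competent (pays 192); no bond → incompetent (pays 48).
Incompetent: 48 − 9 = 39 ≥ 192 − 281 = -89. Holds regardless of c. ✓
Competent: 192 − c ≥ 48 − 31, so c ≤ 192 − 17 = 175.

175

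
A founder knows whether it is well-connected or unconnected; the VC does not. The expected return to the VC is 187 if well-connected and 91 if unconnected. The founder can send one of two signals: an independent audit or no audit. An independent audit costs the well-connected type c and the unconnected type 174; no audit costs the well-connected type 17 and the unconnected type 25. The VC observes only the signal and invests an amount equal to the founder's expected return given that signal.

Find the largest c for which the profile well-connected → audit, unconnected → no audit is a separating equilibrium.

113

Under separation: audit → well-connected (pays 187); no audit → unconnected (pays 91).
Unconnected: 91 − 25 = 66 ≥ 187 − 174 = 13. Holds regardless of c. ✓
Well-connected: 187 − c ≥ 91 − 17, so c ≤ 187 − 74 = 113.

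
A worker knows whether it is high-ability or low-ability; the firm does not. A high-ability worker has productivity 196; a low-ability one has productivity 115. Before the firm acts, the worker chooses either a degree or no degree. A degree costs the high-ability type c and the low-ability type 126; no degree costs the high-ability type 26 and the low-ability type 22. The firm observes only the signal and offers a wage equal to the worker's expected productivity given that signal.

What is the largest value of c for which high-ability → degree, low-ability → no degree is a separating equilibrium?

107

Under separation: degree → high-ability (pays 196); no degree → low-ability (pays 115).
Low-ability: 115 − 22 = 93 ≥ 196 − 126 = 70. Holds regardless of c. ✓
High-ability: 196 − c ≥ 115 − 26, so c ≤ 196 − 89 = 107.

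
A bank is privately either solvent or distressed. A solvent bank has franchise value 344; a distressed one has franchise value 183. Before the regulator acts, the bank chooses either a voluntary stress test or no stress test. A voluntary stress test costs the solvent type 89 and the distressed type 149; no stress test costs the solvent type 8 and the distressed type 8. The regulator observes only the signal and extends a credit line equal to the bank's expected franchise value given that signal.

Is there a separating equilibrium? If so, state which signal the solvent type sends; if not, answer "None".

Try solvent → stress test, distressed → no stress test:
  Under separation the regulator infers type exactly: stress test → solvent (pays 344), no stress test → distressed (pays 183).
  Solvent: stress test gives 344 − 89 = 255; no stress test gives 183 − 8 = 175. No deviation. ✓
  Distressed: no stress test gives 183 − 8 = 175; stress test gives 344 − 149 = 195. Would deviate. ✗
Try solvent → no stress test, distressed → stress test:
  Under separation the regulator infers type exactly: no stress test → solvent (pays 344), stress test → distressed (pays 183).
  Solvent: no stress test gives 344 − 8 = 336; stress test gives 183 − 89 = 94. No deviation. ✓
  Distressed: stress test gives 183 − 149 = 34; no stress test gives 344 − 8 = 336. Would deviate. ✗
Neither assignment is incentive-compatible.

None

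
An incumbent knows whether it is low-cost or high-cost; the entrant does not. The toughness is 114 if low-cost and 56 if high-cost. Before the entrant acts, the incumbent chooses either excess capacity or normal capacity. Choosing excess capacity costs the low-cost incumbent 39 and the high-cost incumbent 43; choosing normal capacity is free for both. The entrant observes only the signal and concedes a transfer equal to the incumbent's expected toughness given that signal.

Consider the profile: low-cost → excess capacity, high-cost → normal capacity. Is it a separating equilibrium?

If types separate, excess capacity earns payment 114 and normal capacity earns 56.
Low-cost: excess capacity gives 114 − 39 = 75; normal capacity gives 56 − 0 = 56. No deviation. ✓
High-cost: normal capacity gives 56 − 0 = 56; excess capacity gives 114 − 43 = 71. Would deviate. ✗

No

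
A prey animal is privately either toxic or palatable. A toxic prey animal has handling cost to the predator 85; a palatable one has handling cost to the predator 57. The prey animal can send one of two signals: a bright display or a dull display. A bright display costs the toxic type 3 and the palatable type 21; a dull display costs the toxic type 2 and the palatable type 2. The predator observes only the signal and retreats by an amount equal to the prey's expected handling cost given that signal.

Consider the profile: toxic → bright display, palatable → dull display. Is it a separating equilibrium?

If types separate, bright display earns payment 85 and dull display earns 57.
Toxic: bright display gives 85 − 3 = 82; dull display gives 57 − 2 = 55. No deviation. ✓
Palatable: dull display gives 57 − 2 = 55; bright display gives 85 − 21 = 64. Would deviate. ✗

No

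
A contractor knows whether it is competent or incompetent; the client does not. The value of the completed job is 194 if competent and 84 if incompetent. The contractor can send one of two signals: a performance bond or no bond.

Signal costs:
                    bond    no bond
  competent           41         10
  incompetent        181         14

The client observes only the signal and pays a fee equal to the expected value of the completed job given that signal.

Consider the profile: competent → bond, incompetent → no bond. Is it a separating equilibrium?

Yes

If types separate, bond earns payment 194 and no bond earns 84.
Competent: bond gives 194 − 41 = 153; no bond gives 84 − 10 = 74. No deviation. ✓
Incompetent: no bond gives 84 − 14 = 70; bond gives 194 − 181 = 13. No deviation. ✓
Neither type gains from mimicking the other.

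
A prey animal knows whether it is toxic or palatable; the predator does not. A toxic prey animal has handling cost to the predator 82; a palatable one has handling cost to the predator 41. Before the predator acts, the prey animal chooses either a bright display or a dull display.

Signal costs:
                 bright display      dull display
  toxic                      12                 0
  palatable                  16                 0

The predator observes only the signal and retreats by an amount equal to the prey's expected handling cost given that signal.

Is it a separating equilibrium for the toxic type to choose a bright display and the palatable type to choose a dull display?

If types separate, bright display earns payment 82 and dull display earns 41.
Toxic: bright display gives 82 − 12 = 70; dull display gives 41 − 0 = 41. No deviation. ✓
Palatable: dull display gives 41 − 0 = 41; bright display gives 82 − 16 = 66. Would deviate. ✗

No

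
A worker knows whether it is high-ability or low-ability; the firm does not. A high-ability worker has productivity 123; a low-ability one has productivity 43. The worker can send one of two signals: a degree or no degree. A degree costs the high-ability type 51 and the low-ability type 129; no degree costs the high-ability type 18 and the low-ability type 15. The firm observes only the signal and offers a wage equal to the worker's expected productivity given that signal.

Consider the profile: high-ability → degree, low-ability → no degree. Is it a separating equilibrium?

If types separate, degree earns payment 123 and no degree earns 43.
High-ability: degree gives 123 − 51 = 72; no degree gives 43 − 18 = 25. No deviation. ✓
Low-ability: no degree gives 43 − 15 = 28; degree gives 123 − 129 = -6. No deviation. ✓
Neither type gains from mimicking the other.

Yes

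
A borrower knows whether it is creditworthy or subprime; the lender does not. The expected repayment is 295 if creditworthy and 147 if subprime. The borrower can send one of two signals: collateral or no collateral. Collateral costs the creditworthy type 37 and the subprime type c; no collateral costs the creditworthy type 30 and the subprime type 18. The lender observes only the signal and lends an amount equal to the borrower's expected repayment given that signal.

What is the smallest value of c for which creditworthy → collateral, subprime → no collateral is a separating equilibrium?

Under separation: collateral → creditworthy (pays 295); no collateral → subprime (pays 147).
Creditworthy: 295 − 37 = 258 ≥ 147 − 30 = 117. Holds regardless of c. ✓
Subprime: 147 − 18 ≥ 295 − c, so c ≥ 295 − 129 = 166.

166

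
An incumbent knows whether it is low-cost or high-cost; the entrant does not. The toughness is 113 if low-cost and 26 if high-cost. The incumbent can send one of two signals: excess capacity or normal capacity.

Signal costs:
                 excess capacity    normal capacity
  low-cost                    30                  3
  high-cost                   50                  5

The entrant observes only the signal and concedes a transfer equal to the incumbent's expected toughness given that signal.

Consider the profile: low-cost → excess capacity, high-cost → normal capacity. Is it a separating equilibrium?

If types separate, excess capacity earns payment 113 and normal capacity earns 26.
Low-cost: excess capacity gives 113 − 30 = 83; normal capacity gives 26 − 3 = 23. No deviation. ✓
High-cost: normal capacity gives 26 − 5 = 21; excess capacity gives 113 − 50 = 63. Would deviate. ✗

No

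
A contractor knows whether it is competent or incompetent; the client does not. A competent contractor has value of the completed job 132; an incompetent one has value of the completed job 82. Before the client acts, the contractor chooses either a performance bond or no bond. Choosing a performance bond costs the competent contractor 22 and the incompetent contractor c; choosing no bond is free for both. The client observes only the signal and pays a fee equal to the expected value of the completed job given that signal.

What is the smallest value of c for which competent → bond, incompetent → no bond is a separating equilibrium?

50

Under separation: bond → competent (pays 132); no bond → incompetent (pays 82).
Competent: 132 − 22 = 110 ≥ 82 − 0 = 82. Holds regardless of c. ✓
Incompetent: 82 − 0 ≥ 132 − c, so c ≥ 132 − 82 = 50.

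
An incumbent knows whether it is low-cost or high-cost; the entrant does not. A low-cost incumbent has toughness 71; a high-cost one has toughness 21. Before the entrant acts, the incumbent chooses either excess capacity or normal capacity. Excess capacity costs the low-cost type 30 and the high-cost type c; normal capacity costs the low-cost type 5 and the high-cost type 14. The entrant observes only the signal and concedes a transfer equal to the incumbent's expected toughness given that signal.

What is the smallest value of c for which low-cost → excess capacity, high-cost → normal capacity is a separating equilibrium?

64

Under separation: excess capacity → low-cost (pays 71); normal capacity → high-cost (pays 21).
Low-cost: 71 − 30 = 41 ≥ 21 − 5 = 16. Holds regardless of c. ✓
High-cost: 21 − 14 ≥ 71 − c, so c ≥ 71 − 7 = 64.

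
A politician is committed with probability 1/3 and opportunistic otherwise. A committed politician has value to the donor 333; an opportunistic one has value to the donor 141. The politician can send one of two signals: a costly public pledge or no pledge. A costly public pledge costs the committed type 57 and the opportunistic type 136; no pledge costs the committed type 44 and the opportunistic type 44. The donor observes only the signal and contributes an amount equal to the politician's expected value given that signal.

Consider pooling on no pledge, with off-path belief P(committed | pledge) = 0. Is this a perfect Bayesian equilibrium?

Yes

At the pooled signal (no pledge) the donor holds the prior 1/3 and pays 1/3·333 + 2/3·141 = 205. Off-path (pledge) belief 0 gives 0·333 + 1·141 = 141.
Committed: no pledge gives 205 − 44 = 161; pledge gives 141 − 57 = 84. Stays. ✓
Opportunistic: no pledge gives 205 − 44 = 161; pledge gives 141 − 136 = 5. Stays. ✓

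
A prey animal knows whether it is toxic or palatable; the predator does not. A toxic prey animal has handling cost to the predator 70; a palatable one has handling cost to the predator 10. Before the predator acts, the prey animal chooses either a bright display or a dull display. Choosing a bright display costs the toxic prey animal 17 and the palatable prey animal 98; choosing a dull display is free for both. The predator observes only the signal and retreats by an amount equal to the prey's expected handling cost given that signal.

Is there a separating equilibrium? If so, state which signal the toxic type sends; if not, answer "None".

Try toxic → bright display, palatable → dull display:
  If types separate, bright display earns payment 70 and dull display earns 10.
  Toxic: bright display gives 70 − 17 = 53; dull display gives 10 − 0 = 10. No deviation. ✓
  Palatable: dull display gives 10 − 0 = 10; bright display gives 70 − 98 = -28. No deviation. ✓
Both hold — the toxic type sends bright display.

bright display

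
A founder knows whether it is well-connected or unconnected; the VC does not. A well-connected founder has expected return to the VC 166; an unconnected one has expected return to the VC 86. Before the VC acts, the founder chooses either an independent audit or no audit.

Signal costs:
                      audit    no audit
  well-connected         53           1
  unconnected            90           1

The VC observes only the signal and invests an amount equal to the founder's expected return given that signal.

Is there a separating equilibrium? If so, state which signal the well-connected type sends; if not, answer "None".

Try well-connected → audit, unconnected → no audit:
  If types separate, audit earns payment 166 and no audit earns 86.
  Well-connected: audit gives 166 − 53 = 113; no audit gives 86 − 1 = 85. No deviation. ✓
  Unconnected: no audit gives 86 − 1 = 85; audit gives 166 − 90 = 76. No deviation. ✓
Both hold — the well-connected type sends audit.

audit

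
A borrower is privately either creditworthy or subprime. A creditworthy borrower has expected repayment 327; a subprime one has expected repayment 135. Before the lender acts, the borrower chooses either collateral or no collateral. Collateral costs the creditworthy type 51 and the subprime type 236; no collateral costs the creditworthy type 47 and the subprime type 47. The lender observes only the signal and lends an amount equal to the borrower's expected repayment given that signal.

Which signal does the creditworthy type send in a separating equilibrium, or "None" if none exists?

Try creditworthy → collateral, subprime → no collateral:
  If types separate, collateral earns payment 327 and no collateral earns 135.
  Creditworthy: collateral gives 327 − 51 = 276; no collateral gives 135 − 47 = 88. No deviation. ✓
  Subprime: no collateral gives 135 − 47 = 88; collateral gives 327 − 236 = 91. Would deviate. ✗
Try creditworthy → no collateral, subprime → collateral:
  If types separate, no collateral earns payment 327 and collateral earns 135.
  Creditworthy: no collateral gives 327 − 47 = 280; collateral gives 135 − 51 = 84. No deviation. ✓
  Subprime: collateral gives 135 − 236 = -101; no collateral gives 327 − 47 = 280. Would deviate. ✗
Neither assignment is incentive-compatible.

None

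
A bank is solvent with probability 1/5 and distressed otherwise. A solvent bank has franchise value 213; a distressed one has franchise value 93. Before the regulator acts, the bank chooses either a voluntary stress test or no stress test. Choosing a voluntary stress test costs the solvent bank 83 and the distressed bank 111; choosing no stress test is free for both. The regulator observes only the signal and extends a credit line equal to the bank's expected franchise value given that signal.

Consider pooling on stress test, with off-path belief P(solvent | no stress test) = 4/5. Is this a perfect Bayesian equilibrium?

No

On the equilibrium path (stress test) the regulator holds the prior 1/5 and pays 1/5·213 + 4/5·93 = 117. Off-path (no stress test) belief 4/5 gives 4/5·213 + 1/5·93 = 189.
Solvent: stress test gives 117 − 83 = 34; no stress test gives 189 − 0 = 189. Deviates. ✗
Distressed: stress test gives 117 − 111 = 6; no stress test gives 189 − 0 = 189. Deviates. ✗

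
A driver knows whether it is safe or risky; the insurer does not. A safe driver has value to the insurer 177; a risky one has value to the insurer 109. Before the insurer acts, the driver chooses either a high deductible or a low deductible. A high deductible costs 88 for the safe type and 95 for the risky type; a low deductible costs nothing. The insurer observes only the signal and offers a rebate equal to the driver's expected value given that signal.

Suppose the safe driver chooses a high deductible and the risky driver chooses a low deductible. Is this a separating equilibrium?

No

Under separation the insurer infers type exactly: high deductible → safe (pays 177), low deductible → risky (pays 109).
Safe: high deductible gives 177 − 88 = 89; low deductible gives 109 − 0 = 109. Would deviate. ✗
Risky: low deductible gives 109 − 0 = 109; high deductible gives 177 − 95 = 82. No deviation. ✓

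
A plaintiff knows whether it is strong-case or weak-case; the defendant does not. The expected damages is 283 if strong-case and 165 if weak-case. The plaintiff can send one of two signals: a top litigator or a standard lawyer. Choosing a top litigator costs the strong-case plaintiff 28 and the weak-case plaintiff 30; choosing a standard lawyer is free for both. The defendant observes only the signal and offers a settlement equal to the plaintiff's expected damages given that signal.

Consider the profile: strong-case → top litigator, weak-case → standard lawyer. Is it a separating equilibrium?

Under separation the defendant infers type exactly: top litigator → strong-case (pays 283), standard lawyer → weak-case (pays 165).
Strong-case: top litigator gives 283 − 28 = 255; standard lawyer gives 165 − 0 = 165. No deviation. ✓
Weak-case: standard lawyer gives 165 − 0 = 165; top litigator gives 283 − 30 = 253. Would deviate. ✗

No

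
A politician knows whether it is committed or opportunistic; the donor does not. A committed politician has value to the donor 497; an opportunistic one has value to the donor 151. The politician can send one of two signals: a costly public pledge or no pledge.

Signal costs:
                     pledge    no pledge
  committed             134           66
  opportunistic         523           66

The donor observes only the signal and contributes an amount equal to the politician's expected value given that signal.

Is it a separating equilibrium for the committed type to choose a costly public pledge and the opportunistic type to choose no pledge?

Yes

Under separation the donor infers type exactly: pledge → committed (pays 497), no pledge → opportunistic (pays 151).
Committed: pledge gives 497 − 134 = 363; no pledge gives 151 − 66 = 85. No deviation. ✓
Opportunistic: no pledge gives 151 − 66 = 85; pledge gives 497 − 523 = -26. No deviation. ✓
Both incentive constraints hold.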